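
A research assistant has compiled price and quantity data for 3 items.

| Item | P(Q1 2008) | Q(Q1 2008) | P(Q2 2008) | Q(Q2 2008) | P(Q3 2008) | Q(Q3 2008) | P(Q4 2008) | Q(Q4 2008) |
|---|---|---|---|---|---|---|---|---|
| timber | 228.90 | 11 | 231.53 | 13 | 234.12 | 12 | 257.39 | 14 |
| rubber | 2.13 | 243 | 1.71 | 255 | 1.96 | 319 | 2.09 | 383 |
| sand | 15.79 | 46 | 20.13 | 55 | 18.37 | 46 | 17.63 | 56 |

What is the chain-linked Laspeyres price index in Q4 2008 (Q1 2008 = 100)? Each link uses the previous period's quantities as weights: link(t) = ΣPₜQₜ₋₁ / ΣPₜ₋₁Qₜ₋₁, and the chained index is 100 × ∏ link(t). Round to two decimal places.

110.30

Link Q1 2008→Q2 2008:
ΣP(Q2 2008)Q(Q1 2008) = 231.53×11 + 1.71×243 + 20.13×46 = 2546.83 + 415.53 + 925.98 = 3888.34
ΣP(Q1 2008)Q(Q1 2008) = 228.90×11 + 2.13×243 + 15.79×46 = 2517.9 + 517.59 + 726.34 = 3761.83
link = 3888.34/3761.83 = 1.033630
Link Q2 2008→Q3 2008:
ΣP(Q3 2008)Q(Q2 2008) = 234.12×13 + 1.96×255 + 18.37×55 = 3043.56 + 499.8 + 1010.35 = 4553.71
ΣP(Q2 2008)Q(Q2 2008) = 231.53×13 + 1.71×255 + 20.13×55 = 3009.89 + 436.05 + 1107.15 = 4553.09
link = 4553.71/4553.09 = 1.000136
Link Q3 2008→Q4 2008:
ΣP(Q4 2008)Q(Q3 2008) = 257.39×12 + 2.09×319 + 17.63×46 = 3088.68 + 666.71 + 810.98 = 4566.37
ΣP(Q3 2008)Q(Q3 2008) = 234.12×12 + 1.96×319 + 18.37×46 = 2809.44 + 625.24 + 845.02 = 4279.7
link = 4566.37/4279.7 = 1.066984
Chained index = 100 × 1.033630 × 1.000136 × 1.066984 = 110.3016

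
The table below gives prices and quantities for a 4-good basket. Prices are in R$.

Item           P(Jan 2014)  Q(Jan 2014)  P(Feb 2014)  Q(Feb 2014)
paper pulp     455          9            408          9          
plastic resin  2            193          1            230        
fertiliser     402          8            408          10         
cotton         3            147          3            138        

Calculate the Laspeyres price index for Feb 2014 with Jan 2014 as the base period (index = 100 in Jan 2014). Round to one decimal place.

Laspeyres price index uses base-period quantities as weights.
ΣP(Feb 2014)·Q(Jan 2014) = 408×9 + 1×193 + 408×8 + 3×147 = 3672 + 193 + 3264 + 441 = 7570
ΣP(Jan 2014)·Q(Jan 2014) = 455×9 + 2×193 + 402×8 + 3×147 = 4095 + 386 + 3216 + 441 = 8138
Index = 7570 / 8138 × 100 = 93.0204

93.0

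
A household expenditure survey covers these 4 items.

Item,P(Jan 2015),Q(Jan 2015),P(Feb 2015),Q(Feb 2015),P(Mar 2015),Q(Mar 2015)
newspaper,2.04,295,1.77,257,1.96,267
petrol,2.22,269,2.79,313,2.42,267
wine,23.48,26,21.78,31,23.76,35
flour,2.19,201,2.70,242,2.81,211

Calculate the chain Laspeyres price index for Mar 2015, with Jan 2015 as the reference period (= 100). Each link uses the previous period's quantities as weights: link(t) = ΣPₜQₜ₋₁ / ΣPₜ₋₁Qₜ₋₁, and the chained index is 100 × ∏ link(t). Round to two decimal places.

Link Jan 2015→Feb 2015:
ΣP(Feb 2015)Q(Jan 2015) = 1.77×295 + 2.79×269 + 21.78×26 + 2.70×201 = 522.15 + 750.51 + 566.28 + 542.7 = 2381.64
ΣP(Jan 2015)Q(Jan 2015) = 2.04×295 + 2.22×269 + 23.48×26 + 2.19×201 = 601.8 + 597.18 + 610.48 + 440.19 = 2249.65
link = 2381.64/2249.65 = 1.058671
Link Feb 2015→Mar 2015:
ΣP(Mar 2015)Q(Feb 2015) = 1.96×257 + 2.42×313 + 23.76×31 + 2.81×242 = 503.72 + 757.46 + 736.56 + 680.02 = 2677.76
ΣP(Feb 2015)Q(Feb 2015) = 1.77×257 + 2.79×313 + 21.78×31 + 2.70×242 = 454.89 + 873.27 + 675.18 + 653.4 = 2656.74
link = 2677.76/2656.74 = 1.007912
Chained index = 100 × 1.058671 × 1.007912 = 106.7048

106.70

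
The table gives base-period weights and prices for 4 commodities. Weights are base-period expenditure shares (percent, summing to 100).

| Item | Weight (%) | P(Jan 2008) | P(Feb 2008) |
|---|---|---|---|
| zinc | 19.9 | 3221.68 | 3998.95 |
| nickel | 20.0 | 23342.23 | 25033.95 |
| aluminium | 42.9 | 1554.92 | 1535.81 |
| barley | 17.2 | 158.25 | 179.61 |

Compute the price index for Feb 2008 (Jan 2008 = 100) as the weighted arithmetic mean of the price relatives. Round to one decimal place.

zinc: 19.9 × (3998.95/3221.68) = 19.9 × 1.241262 = 24.7011
nickel: 20.0 × (25033.95/23342.23) = 20.0 × 1.072475 = 21.4495
aluminium: 42.9 × (1535.81/1554.92) = 42.9 × 0.987710 = 42.3728
barley: 17.2 × (179.61/158.25) = 17.2 × 1.134976 = 19.5216
Index = Σ wᵢ·(p₁ᵢ/p₀ᵢ) = 24.7011 + 21.4495 + 42.3728 + 19.5216 = 108.0450

108.0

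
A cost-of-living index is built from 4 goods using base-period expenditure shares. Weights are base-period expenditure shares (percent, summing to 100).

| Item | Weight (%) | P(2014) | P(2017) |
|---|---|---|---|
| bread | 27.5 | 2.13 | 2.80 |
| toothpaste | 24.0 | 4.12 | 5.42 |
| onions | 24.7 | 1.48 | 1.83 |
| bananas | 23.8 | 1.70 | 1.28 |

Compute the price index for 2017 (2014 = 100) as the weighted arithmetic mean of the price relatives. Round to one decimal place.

116.2

bread: 27.5 × (2.80/2.13) = 27.5 × 1.314554 = 36.1502
toothpaste: 24.0 × (5.42/4.12) = 24.0 × 1.315534 = 31.5728
onions: 24.7 × (1.83/1.48) = 24.7 × 1.236486 = 30.5412
bananas: 23.8 × (1.28/1.70) = 23.8 × 0.752941 = 17.9200
Index = Σ wᵢ·(p₁ᵢ/p₀ᵢ) = 36.1502 + 31.5728 + 30.5412 + 17.9200 = 116.1843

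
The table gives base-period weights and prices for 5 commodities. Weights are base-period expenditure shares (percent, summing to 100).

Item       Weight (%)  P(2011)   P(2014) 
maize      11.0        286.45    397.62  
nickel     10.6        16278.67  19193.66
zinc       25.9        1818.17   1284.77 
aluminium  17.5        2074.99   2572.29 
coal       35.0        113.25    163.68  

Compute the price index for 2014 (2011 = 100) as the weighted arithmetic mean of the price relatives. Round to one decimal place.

maize: 11.0 × (397.62/286.45) = 11.0 × 1.388096 = 15.2691
nickel: 10.6 × (19193.66/16278.67) = 10.6 × 1.179068 = 12.4981
zinc: 25.9 × (1284.77/1818.17) = 25.9 × 0.706628 = 18.3017
aluminium: 17.5 × (2572.29/2074.99) = 17.5 × 1.239664 = 21.6941
coal: 35.0 × (163.68/113.25) = 35.0 × 1.445298 = 50.5854
Index = Σ wᵢ·(p₁ᵢ/p₀ᵢ) = 15.2691 + 12.4981 + 18.3017 + 21.6941 + 50.5854 = 118.3484

118.3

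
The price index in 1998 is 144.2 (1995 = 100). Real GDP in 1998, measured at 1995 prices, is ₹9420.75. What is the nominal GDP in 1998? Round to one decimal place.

13584.7

Nominal = Real × (Index/100) = 9420.75 × (144.2/100)
        = 9420.75 × 1.442 = 13584.7215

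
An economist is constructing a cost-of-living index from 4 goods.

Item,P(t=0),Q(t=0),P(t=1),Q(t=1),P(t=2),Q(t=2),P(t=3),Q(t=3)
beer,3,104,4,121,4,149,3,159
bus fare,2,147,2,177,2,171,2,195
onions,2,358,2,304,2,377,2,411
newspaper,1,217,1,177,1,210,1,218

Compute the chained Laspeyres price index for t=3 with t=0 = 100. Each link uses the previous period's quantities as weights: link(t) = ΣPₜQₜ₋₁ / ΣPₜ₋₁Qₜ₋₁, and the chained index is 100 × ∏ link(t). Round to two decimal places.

98.39

Link t=0→t=1:
ΣP(t=1)Q(t=0) = 4×104 + 2×147 + 2×358 + 1×217 = 416 + 294 + 716 + 217 = 1643
ΣP(t=0)Q(t=0) = 3×104 + 2×147 + 2×358 + 1×217 = 312 + 294 + 716 + 217 = 1539
link = 1643/1539 = 1.067576
Link t=1→t=2:
ΣP(t=2)Q(t=1) = 4×121 + 2×177 + 2×304 + 1×177 = 484 + 354 + 608 + 177 = 1623
ΣP(t=1)Q(t=1) = 4×121 + 2×177 + 2×304 + 1×177 = 484 + 354 + 608 + 177 = 1623
link = 1623/1623 = 1.000000
Link t=2→t=3:
ΣP(t=3)Q(t=2) = 3×149 + 2×171 + 2×377 + 1×210 = 447 + 342 + 754 + 210 = 1753
ΣP(t=2)Q(t=2) = 4×149 + 2×171 + 2×377 + 1×210 = 596 + 342 + 754 + 210 = 1902
link = 1753/1902 = 0.921661
Chained index = 100 × 1.067576 × 1.000000 × 0.921661 = 98.3944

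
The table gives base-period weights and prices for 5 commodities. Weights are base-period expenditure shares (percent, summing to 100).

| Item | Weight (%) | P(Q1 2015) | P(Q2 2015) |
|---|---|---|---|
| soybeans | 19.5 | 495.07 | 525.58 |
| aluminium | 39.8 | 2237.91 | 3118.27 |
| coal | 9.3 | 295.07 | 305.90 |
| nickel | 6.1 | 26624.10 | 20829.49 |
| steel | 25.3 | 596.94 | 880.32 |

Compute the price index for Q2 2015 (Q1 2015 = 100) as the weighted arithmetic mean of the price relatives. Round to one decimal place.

127.9

soybeans: 19.5 × (525.58/495.07) = 19.5 × 1.061628 = 20.7017
aluminium: 39.8 × (3118.27/2237.91) = 39.8 × 1.393385 = 55.4567
coal: 9.3 × (305.90/295.07) = 9.3 × 1.036703 = 9.6413
nickel: 6.1 × (20829.49/26624.10) = 6.1 × 0.782355 = 4.7724
steel: 25.3 × (880.32/596.94) = 25.3 × 1.474721 = 37.3104
Index = Σ wᵢ·(p₁ᵢ/p₀ᵢ) = 20.7017 + 55.4567 + 9.6413 + 4.7724 + 37.3104 = 127.8826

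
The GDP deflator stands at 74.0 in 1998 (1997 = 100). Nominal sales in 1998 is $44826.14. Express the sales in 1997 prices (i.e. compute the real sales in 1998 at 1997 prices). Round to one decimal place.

Real = Nominal ÷ (Index/100) = 44826.14 ÷ (74.0/100)
     = 44826.14 ÷ 0.740 = 60575.8649

60575.9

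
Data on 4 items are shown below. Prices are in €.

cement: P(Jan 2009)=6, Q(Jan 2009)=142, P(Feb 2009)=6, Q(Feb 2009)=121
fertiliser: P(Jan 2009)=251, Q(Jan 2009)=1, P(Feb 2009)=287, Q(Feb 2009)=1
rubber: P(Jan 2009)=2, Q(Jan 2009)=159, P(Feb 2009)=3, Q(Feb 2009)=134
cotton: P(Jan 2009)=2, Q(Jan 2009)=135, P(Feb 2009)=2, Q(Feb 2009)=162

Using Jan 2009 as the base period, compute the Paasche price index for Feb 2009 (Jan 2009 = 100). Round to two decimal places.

Paasche price index uses current-period quantities as weights.
ΣP(Feb 2009)·Q(Feb 2009) = 6×121 + 287×1 + 3×134 + 2×162 = 726 + 287 + 402 + 324 = 1739
ΣP(Jan 2009)·Q(Feb 2009) = 6×121 + 251×1 + 2×134 + 2×162 = 726 + 251 + 268 + 324 = 1569
Index = 1739 / 1569 × 100 = 110.8349

110.83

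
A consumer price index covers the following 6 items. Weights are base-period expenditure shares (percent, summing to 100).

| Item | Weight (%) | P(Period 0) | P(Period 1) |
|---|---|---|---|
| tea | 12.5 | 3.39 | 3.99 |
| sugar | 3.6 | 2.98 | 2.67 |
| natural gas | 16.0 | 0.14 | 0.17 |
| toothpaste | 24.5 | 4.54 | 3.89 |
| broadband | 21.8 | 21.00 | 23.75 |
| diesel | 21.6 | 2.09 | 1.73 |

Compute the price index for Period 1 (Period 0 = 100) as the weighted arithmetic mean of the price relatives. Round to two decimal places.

tea: 12.5 × (3.99/3.39) = 12.5 × 1.176991 = 14.7124
sugar: 3.6 × (2.67/2.98) = 3.6 × 0.895973 = 3.2255
natural gas: 16.0 × (0.17/0.14) = 16.0 × 1.214286 = 19.4286
toothpaste: 24.5 × (3.89/4.54) = 24.5 × 0.856828 = 20.9923
broadband: 21.8 × (23.75/21.00) = 21.8 × 1.130952 = 24.6548
diesel: 21.6 × (1.73/2.09) = 21.6 × 0.827751 = 17.8794
Index = Σ wᵢ·(p₁ᵢ/p₀ᵢ) = 14.7124 + 3.2255 + 19.4286 + 20.9923 + 24.6548 + 17.8794 = 100.8929

100.89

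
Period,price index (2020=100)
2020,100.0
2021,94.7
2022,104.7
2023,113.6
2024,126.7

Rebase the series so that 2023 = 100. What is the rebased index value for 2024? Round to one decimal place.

Rebased(2024) = 126.7 / 113.6 × 100 = 111.5317

111.5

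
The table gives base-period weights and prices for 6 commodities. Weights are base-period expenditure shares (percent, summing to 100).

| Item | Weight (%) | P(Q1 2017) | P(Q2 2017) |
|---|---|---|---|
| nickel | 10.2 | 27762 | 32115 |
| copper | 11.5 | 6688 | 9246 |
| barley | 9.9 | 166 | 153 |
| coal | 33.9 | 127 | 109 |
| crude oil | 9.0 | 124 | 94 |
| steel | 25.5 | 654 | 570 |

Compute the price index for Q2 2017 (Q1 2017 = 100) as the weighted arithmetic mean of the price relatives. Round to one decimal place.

95.0

nickel: 10.2 × (32115/27762) = 10.2 × 1.156797 = 11.7993
copper: 11.5 × (9246/6688) = 11.5 × 1.382476 = 15.8985
barley: 9.9 × (153/166) = 9.9 × 0.921687 = 9.1247
coal: 33.9 × (109/127) = 33.9 × 0.858268 = 29.0953
crude oil: 9.0 × (94/124) = 9.0 × 0.758065 = 6.8226
steel: 25.5 × (570/654) = 25.5 × 0.871560 = 22.2248
Index = Σ wᵢ·(p₁ᵢ/p₀ᵢ) = 11.7993 + 15.8985 + 9.1247 + 29.0953 + 6.8226 + 22.2248 = 94.9651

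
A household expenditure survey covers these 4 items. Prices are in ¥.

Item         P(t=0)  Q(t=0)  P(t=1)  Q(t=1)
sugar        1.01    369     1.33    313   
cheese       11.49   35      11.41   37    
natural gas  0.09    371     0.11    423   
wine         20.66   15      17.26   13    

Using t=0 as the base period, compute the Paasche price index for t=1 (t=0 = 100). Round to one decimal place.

Paasche price index uses current-period quantities as weights.
ΣP(t=1)·Q(t=1) = 1.33×313 + 11.41×37 + 0.11×423 + 17.26×13 = 416.29 + 422.17 + 46.53 + 224.38 = 1109.37
ΣP(t=0)·Q(t=1) = 1.01×313 + 11.49×37 + 0.09×423 + 20.66×13 = 316.13 + 425.13 + 38.07 + 268.58 = 1047.91
Index = 1109.37 / 1047.91 × 100 = 105.8650

105.9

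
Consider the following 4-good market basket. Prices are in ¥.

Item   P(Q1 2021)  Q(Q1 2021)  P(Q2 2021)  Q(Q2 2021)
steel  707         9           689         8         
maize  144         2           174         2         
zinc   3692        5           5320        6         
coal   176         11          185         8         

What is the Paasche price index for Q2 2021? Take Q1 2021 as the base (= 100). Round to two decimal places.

133.07

Paasche price index uses current-period quantities as weights.
ΣP(Q2 2021)·Q(Q2 2021) = 689×8 + 174×2 + 5320×6 + 185×8 = 5512 + 348 + 31920 + 1480 = 39260
ΣP(Q1 2021)·Q(Q2 2021) = 707×8 + 144×2 + 3692×6 + 176×8 = 5656 + 288 + 22152 + 1408 = 29504
Index = 39260 / 29504 × 100 = 133.0667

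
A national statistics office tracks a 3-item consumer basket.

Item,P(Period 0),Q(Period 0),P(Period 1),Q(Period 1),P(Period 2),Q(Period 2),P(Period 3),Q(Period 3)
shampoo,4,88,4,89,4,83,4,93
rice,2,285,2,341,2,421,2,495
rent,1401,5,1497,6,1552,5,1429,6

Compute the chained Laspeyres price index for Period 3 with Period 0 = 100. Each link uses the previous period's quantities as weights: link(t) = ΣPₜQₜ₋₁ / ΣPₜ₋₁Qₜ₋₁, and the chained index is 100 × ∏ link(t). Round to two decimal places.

Link Period 0→Period 1:
ΣP(Period 1)Q(Period 0) = 4×88 + 2×285 + 1497×5 = 352 + 570 + 7485 = 8407
ΣP(Period 0)Q(Period 0) = 4×88 + 2×285 + 1401×5 = 352 + 570 + 7005 = 7927
link = 8407/7927 = 1.060553
Link Period 1→Period 2:
ΣP(Period 2)Q(Period 1) = 4×89 + 2×341 + 1552×6 = 356 + 682 + 9312 = 10350
ΣP(Period 1)Q(Period 1) = 4×89 + 2×341 + 1497×6 = 356 + 682 + 8982 = 10020
link = 10350/10020 = 1.032934
Link Period 2→Period 3:
ΣP(Period 3)Q(Period 2) = 4×83 + 2×421 + 1429×5 = 332 + 842 + 7145 = 8319
ΣP(Period 2)Q(Period 2) = 4×83 + 2×421 + 1552×5 = 332 + 842 + 7760 = 8934
link = 8319/8934 = 0.931162
Chained index = 100 × 1.060553 × 1.032934 × 0.931162 = 102.0070

102.01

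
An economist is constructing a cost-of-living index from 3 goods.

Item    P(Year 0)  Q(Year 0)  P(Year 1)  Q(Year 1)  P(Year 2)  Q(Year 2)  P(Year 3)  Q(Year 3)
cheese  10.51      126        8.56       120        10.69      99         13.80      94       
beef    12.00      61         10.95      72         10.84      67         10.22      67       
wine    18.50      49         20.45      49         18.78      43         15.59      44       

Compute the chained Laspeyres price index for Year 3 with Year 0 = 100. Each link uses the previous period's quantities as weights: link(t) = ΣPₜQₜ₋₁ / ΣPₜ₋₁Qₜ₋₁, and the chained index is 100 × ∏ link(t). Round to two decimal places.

Link Year 0→Year 1:
ΣP(Year 1)Q(Year 0) = 8.56×126 + 10.95×61 + 20.45×49 = 1078.56 + 667.95 + 1002.05 = 2748.56
ΣP(Year 0)Q(Year 0) = 10.51×126 + 12.00×61 + 18.50×49 = 1324.26 + 732 + 906.5 = 2962.76
link = 2748.56/2962.76 = 0.927703
Link Year 1→Year 2:
ΣP(Year 2)Q(Year 1) = 10.69×120 + 10.84×72 + 18.78×49 = 1282.8 + 780.48 + 920.22 = 2983.5
ΣP(Year 1)Q(Year 1) = 8.56×120 + 10.95×72 + 20.45×49 = 1027.2 + 788.4 + 1002.05 = 2817.65
link = 2983.5/2817.65 = 1.058861
Link Year 2→Year 3:
ΣP(Year 3)Q(Year 2) = 13.80×99 + 10.22×67 + 15.59×43 = 1366.2 + 684.74 + 670.37 = 2721.31
ΣP(Year 2)Q(Year 2) = 10.69×99 + 10.84×67 + 18.78×43 = 1058.31 + 726.28 + 807.54 = 2592.13
link = 2721.31/2592.13 = 1.049835
Chained index = 100 × 0.927703 × 1.058861 × 1.049835 = 103.1262

103.13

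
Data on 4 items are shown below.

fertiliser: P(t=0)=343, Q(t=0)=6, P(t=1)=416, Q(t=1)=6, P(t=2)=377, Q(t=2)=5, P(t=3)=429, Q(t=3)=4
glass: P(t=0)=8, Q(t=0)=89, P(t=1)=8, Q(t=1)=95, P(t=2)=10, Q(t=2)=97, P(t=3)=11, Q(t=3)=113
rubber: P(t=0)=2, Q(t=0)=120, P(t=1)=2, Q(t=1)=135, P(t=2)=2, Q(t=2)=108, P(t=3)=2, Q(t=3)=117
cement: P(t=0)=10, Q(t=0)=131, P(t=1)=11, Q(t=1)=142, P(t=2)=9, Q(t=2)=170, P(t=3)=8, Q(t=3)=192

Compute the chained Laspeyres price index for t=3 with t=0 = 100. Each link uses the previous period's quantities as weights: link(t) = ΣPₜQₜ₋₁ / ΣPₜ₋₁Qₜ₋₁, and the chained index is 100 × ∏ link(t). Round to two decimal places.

Link t=0→t=1:
ΣP(t=1)Q(t=0) = 416×6 + 8×89 + 2×120 + 11×131 = 2496 + 712 + 240 + 1441 = 4889
ΣP(t=0)Q(t=0) = 343×6 + 8×89 + 2×120 + 10×131 = 2058 + 712 + 240 + 1310 = 4320
link = 4889/4320 = 1.131713
Link t=1→t=2:
ΣP(t=2)Q(t=1) = 377×6 + 10×95 + 2×135 + 9×142 = 2262 + 950 + 270 + 1278 = 4760
ΣP(t=1)Q(t=1) = 416×6 + 8×95 + 2×135 + 11×142 = 2496 + 760 + 270 + 1562 = 5088
link = 4760/5088 = 0.935535
Link t=2→t=3:
ΣP(t=3)Q(t=2) = 429×5 + 11×97 + 2×108 + 8×170 = 2145 + 1067 + 216 + 1360 = 4788
ΣP(t=2)Q(t=2) = 377×5 + 10×97 + 2×108 + 9×170 = 1885 + 970 + 216 + 1530 = 4601
link = 4788/4601 = 1.040643
Chained index = 100 × 1.131713 × 0.935535 × 1.040643 = 110.1788

110.18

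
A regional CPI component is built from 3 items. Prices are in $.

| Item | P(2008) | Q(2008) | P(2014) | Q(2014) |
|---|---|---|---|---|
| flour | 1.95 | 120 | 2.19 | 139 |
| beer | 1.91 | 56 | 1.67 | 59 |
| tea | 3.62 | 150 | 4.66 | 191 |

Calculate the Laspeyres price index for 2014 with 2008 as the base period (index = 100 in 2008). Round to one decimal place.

Laspeyres price index uses base-period quantities as weights.
ΣP(2014)·Q(2008) = 2.19×120 + 1.67×56 + 4.66×150 = 262.8 + 93.52 + 699 = 1055.32
ΣP(2008)·Q(2008) = 1.95×120 + 1.91×56 + 3.62×150 = 234 + 106.96 + 543 = 883.96
Index = 1055.32 / 883.96 × 100 = 119.3855

119.4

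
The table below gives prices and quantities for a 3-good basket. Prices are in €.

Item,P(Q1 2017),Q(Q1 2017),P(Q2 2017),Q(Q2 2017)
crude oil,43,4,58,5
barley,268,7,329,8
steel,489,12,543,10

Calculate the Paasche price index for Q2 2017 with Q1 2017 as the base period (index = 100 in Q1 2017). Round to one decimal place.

Paasche price index uses current-period quantities as weights.
ΣP(Q2 2017)·Q(Q2 2017) = 58×5 + 329×8 + 543×10 = 290 + 2632 + 5430 = 8352
ΣP(Q1 2017)·Q(Q2 2017) = 43×5 + 268×8 + 489×10 = 215 + 2144 + 4890 = 7249
Index = 8352 / 7249 × 100 = 115.2159

115.2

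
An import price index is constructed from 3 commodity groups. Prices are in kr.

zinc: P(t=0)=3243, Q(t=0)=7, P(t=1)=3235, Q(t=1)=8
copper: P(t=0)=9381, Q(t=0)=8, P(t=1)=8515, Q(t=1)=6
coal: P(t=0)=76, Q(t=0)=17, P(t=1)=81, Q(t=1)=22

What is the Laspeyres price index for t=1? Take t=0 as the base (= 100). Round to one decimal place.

Laspeyres price index uses base-period quantities as weights.
ΣP(t=1)·Q(t=0) = 3235×7 + 8515×8 + 81×17 = 22645 + 68120 + 1377 = 92142
ΣP(t=0)·Q(t=0) = 3243×7 + 9381×8 + 76×17 = 22701 + 75048 + 1292 = 99041
Index = 92142 / 99041 × 100 = 93.0342

93.0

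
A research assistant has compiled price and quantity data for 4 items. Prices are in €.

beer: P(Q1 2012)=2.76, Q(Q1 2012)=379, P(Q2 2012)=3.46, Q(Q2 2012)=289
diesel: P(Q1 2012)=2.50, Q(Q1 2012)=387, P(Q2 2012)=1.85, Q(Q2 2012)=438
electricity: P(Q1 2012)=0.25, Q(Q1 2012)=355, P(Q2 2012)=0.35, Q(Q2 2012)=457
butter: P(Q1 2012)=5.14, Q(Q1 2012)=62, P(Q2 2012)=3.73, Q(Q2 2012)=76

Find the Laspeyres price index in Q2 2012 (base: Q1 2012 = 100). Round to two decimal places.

Laspeyres price index uses base-period quantities as weights.
ΣP(Q2 2012)·Q(Q1 2012) = 3.46×379 + 1.85×387 + 0.35×355 + 3.73×62 = 1311.34 + 715.95 + 124.25 + 231.26 = 2382.8
ΣP(Q1 2012)·Q(Q1 2012) = 2.76×379 + 2.50×387 + 0.25×355 + 5.14×62 = 1046.04 + 967.5 + 88.75 + 318.68 = 2420.97
Index = 2382.8 / 2420.97 × 100 = 98.4234

98.42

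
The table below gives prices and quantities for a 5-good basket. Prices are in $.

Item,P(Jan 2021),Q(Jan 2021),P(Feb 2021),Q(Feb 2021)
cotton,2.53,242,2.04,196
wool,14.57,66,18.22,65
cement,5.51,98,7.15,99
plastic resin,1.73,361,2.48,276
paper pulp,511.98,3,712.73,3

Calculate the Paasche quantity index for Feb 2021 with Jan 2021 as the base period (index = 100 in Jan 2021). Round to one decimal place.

94.2

Paasche quantity index uses current-period prices as weights.
ΣP(Feb 2021)·Q(Feb 2021) = 2.04×196 + 18.22×65 + 7.15×99 + 2.48×276 + 712.73×3 = 399.84 + 1184.3 + 707.85 + 684.48 + 2138.19 = 5114.66
ΣP(Feb 2021)·Q(Jan 2021) = 2.04×242 + 18.22×66 + 7.15×98 + 2.48×361 + 712.73×3 = 493.68 + 1202.52 + 700.7 + 895.28 + 2138.19 = 5430.37
Index = 5114.66 / 5430.37 × 100 = 94.1862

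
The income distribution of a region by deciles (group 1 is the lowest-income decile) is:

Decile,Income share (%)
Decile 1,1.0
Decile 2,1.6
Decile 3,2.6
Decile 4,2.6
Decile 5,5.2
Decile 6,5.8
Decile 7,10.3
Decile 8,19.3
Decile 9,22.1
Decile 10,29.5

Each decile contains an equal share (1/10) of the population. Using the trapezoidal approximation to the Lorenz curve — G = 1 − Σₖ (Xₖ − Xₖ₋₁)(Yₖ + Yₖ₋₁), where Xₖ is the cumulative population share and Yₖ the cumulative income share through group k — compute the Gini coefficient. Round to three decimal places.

0.507

Cumulative income shares Yₖ: 0.0100, 0.0260, 0.0520, 0.0780, 0.1300, 0.1880, 0.2910, 0.4840, 0.7050, 1.0000
Σ (Xₖ−Xₖ₋₁)(Yₖ+Yₖ₋₁) = (1/10)(0.0100+0.0000) + (1/10)(0.0260+0.0100) + (1/10)(0.0520+0.0260) + (1/10)(0.0780+0.0520) + (1/10)(0.1300+0.0780) + (1/10)(0.1880+0.1300) + (1/10)(0.2910+0.1880) + (1/10)(0.4840+0.2910) + (1/10)(0.7050+0.4840) + (1/10)(1.0000+0.7050)
  = 0.0010 + 0.0036 + 0.0078 + 0.0130 + 0.0208 + 0.0318 + 0.0479 + 0.0775 + 0.1189 + 0.1705 = 0.4928
G = 1 − 0.4928 = 0.5072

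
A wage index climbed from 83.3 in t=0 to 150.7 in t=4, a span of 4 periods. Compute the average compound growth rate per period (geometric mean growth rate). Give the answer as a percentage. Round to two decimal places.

15.98%

Growth factor = (150.7/83.3)^(1/4) = (1.809124)^(1/4) = 1.159757
Growth rate = 1.159757 − 1 = 0.159757 = 15.9757%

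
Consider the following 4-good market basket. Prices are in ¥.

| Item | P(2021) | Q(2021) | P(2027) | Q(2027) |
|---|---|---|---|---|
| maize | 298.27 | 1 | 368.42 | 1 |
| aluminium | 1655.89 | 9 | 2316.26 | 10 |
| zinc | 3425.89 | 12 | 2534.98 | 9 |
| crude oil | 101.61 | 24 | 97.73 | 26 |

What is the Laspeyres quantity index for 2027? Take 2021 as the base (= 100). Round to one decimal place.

Laspeyres quantity index uses base-period prices as weights.
ΣP(2021)·Q(2027) = 298.27×1 + 1655.89×10 + 3425.89×9 + 101.61×26 = 298.27 + 16558.9 + 30833.01 + 2641.86 = 50332.04
ΣP(2021)·Q(2021) = 298.27×1 + 1655.89×9 + 3425.89×12 + 101.61×24 = 298.27 + 14903.01 + 41110.68 + 2438.64 = 58750.6
Index = 50332.04 / 58750.6 × 100 = 85.6707

85.7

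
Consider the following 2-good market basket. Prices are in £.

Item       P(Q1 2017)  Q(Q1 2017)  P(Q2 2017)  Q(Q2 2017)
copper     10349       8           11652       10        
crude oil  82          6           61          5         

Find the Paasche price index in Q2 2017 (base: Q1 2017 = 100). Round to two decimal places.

Paasche price index uses current-period quantities as weights.
ΣP(Q2 2017)·Q(Q2 2017) = 11652×10 + 61×5 = 116520 + 305 = 116825
ΣP(Q1 2017)·Q(Q2 2017) = 10349×10 + 82×5 = 103490 + 410 = 103900
Index = 116825 / 103900 × 100 = 112.4398

112.44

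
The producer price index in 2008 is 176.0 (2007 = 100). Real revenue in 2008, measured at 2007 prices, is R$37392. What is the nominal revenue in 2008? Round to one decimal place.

65809.9

Nominal = Real × (Index/100) = 37392 × (176.0/100)
        = 37392 × 1.760 = 65809.9200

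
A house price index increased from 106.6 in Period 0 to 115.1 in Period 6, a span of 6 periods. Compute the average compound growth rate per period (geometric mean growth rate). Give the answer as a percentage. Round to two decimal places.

1.29%

Growth factor = (115.1/106.6)^(1/6) = (1.079737)^(1/6) = 1.012868
Growth rate = 1.012868 − 1 = 0.012868 = 1.2868%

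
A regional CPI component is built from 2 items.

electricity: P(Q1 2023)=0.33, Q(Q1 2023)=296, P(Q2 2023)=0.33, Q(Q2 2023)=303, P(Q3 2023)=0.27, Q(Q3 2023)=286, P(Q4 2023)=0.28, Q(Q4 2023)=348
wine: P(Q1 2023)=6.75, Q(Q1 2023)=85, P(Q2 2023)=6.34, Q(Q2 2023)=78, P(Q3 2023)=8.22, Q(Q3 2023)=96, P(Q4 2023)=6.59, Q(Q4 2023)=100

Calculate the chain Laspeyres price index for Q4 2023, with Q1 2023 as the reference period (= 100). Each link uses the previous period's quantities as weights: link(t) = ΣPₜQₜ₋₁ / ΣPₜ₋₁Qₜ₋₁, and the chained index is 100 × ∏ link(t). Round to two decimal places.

Link Q1 2023→Q2 2023:
ΣP(Q2 2023)Q(Q1 2023) = 0.33×296 + 6.34×85 = 97.68 + 538.9 = 636.58
ΣP(Q1 2023)Q(Q1 2023) = 0.33×296 + 6.75×85 = 97.68 + 573.75 = 671.43
link = 636.58/671.43 = 0.948096
Link Q2 2023→Q3 2023:
ΣP(Q3 2023)Q(Q2 2023) = 0.27×303 + 8.22×78 = 81.81 + 641.16 = 722.97
ΣP(Q2 2023)Q(Q2 2023) = 0.33×303 + 6.34×78 = 99.99 + 494.52 = 594.51
link = 722.97/594.51 = 1.216077
Link Q3 2023→Q4 2023:
ΣP(Q4 2023)Q(Q3 2023) = 0.28×286 + 6.59×96 = 80.08 + 632.64 = 712.72
ΣP(Q3 2023)Q(Q3 2023) = 0.27×286 + 8.22×96 = 77.22 + 789.12 = 866.34
link = 712.72/866.34 = 0.822679
Chained index = 100 × 0.948096 × 1.216077 × 0.822679 = 94.8514

94.85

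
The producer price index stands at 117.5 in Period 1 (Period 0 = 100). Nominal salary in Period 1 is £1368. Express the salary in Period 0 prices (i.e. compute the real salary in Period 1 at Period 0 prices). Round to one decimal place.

1164.3

Real = Nominal ÷ (Index/100) = 1368 ÷ (117.5/100)
     = 1368 ÷ 1.175 = 1164.2553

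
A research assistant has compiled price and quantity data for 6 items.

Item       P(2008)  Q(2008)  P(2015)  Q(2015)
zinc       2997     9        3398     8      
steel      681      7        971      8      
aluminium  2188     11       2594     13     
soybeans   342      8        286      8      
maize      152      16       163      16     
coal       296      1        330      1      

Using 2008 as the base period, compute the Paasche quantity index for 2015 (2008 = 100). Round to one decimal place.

103.9

Paasche quantity index uses current-period prices as weights.
ΣP(2015)·Q(2015) = 3398×8 + 971×8 + 2594×13 + 286×8 + 163×16 + 330×1 = 27184 + 7768 + 33722 + 2288 + 2608 + 330 = 73900
ΣP(2015)·Q(2008) = 3398×9 + 971×7 + 2594×11 + 286×8 + 163×16 + 330×1 = 30582 + 6797 + 28534 + 2288 + 2608 + 330 = 71139
Index = 73900 / 71139 × 100 = 103.8811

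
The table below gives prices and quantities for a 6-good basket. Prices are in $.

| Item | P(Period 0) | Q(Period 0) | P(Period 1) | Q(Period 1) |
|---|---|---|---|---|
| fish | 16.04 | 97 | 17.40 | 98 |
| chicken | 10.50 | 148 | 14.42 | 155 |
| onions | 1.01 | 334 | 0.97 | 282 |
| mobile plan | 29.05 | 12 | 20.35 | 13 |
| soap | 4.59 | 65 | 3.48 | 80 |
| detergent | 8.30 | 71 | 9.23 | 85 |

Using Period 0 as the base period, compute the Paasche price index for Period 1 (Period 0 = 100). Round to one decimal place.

112.3

Paasche price index uses current-period quantities as weights.
ΣP(Period 1)·Q(Period 1) = 17.40×98 + 14.42×155 + 0.97×282 + 20.35×13 + 3.48×80 + 9.23×85 = 1705.2 + 2235.1 + 273.54 + 264.55 + 278.4 + 784.55 = 5541.34
ΣP(Period 0)·Q(Period 1) = 16.04×98 + 10.50×155 + 1.01×282 + 29.05×13 + 4.59×80 + 8.30×85 = 1571.92 + 1627.5 + 284.82 + 377.65 + 367.2 + 705.5 = 4934.59
Index = 5541.34 / 4934.59 × 100 = 112.2959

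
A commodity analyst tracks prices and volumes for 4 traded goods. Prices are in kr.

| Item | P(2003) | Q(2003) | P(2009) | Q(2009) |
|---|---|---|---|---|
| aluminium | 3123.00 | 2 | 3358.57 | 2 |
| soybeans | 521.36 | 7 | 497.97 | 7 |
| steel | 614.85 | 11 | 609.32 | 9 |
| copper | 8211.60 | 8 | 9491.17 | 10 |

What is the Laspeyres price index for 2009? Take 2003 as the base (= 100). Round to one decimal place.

Laspeyres price index uses base-period quantities as weights.
ΣP(2009)·Q(2003) = 3358.57×2 + 497.97×7 + 609.32×11 + 9491.17×8 = 6717.14 + 3485.79 + 6702.52 + 75929.36 = 92834.81
ΣP(2003)·Q(2003) = 3123.00×2 + 521.36×7 + 614.85×11 + 8211.60×8 = 6246 + 3649.52 + 6763.35 + 65692.8 = 82351.67
Index = 92834.81 / 82351.67 × 100 = 112.7297

112.7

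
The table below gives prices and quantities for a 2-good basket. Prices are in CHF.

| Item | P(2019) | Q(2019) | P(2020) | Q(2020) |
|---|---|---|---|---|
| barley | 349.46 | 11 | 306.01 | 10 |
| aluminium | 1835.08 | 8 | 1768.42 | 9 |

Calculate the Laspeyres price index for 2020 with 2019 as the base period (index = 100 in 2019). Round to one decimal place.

94.5

Laspeyres price index uses base-period quantities as weights.
ΣP(2020)·Q(2019) = 306.01×11 + 1768.42×8 = 3366.11 + 14147.36 = 17513.47
ΣP(2019)·Q(2019) = 349.46×11 + 1835.08×8 = 3844.06 + 14680.64 = 18524.7
Index = 17513.47 / 18524.7 × 100 = 94.5412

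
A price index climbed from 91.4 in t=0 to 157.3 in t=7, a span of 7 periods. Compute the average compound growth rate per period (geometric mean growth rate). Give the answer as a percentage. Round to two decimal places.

8.06%

Growth factor = (157.3/91.4)^(1/7) = (1.721007)^(1/7) = 1.080645
Growth rate = 1.080645 − 1 = 0.080645 = 8.0645%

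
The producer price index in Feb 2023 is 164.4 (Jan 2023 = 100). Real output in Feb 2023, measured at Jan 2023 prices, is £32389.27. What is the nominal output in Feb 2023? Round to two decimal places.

53247.96

Nominal = Real × (Index/100) = 32389.27 × (164.4/100)
        = 32389.27 × 1.644 = 53247.9599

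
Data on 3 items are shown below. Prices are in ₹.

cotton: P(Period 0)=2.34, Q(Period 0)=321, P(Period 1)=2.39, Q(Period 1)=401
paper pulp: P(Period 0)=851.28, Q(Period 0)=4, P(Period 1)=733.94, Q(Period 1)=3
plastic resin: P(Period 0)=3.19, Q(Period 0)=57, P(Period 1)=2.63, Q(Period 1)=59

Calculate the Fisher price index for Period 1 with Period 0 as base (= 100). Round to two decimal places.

89.45

Laspeyres component (base-period weights):
ΣP(Period 1)Q(Period 0) = 2.39×321 + 733.94×4 + 2.63×57 = 767.19 + 2935.76 + 149.91 = 3852.86
ΣP(Period 0)Q(Period 0) = 2.34×321 + 851.28×4 + 3.19×57 = 751.14 + 3405.12 + 181.83 = 4338.09
L = 3852.86 / 4338.09 × 100 = 88.8147
Paasche component (current-period weights):
ΣP(Period 1)Q(Period 1) = 2.39×401 + 733.94×3 + 2.63×59 = 958.39 + 2201.82 + 155.17 = 3315.38
ΣP(Period 0)Q(Period 1) = 2.34×401 + 851.28×3 + 3.19×59 = 938.34 + 2553.84 + 188.21 = 3680.39
P = 3315.38 / 3680.39 × 100 = 90.0823
Fisher = √(L × P) = √(88.8147 × 90.0823) = 89.4462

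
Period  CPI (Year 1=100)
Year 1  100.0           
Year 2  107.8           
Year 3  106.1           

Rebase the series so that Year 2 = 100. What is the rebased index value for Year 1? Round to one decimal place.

92.8

Rebased(Year 1) = 100.0 / 107.8 × 100 = 92.7644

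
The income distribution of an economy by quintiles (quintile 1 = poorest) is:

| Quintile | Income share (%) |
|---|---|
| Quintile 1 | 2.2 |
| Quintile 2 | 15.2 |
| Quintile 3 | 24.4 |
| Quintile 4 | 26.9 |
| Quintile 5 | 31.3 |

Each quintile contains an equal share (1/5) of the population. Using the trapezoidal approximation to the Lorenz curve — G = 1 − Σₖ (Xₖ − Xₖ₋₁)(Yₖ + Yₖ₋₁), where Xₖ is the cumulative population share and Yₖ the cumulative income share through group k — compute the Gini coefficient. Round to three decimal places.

Cumulative income shares Yₖ: 0.0220, 0.1740, 0.4180, 0.6870, 1.0000
Σ (Xₖ−Xₖ₋₁)(Yₖ+Yₖ₋₁) = (1/5)(0.0220+0.0000) + (1/5)(0.1740+0.0220) + (1/5)(0.4180+0.1740) + (1/5)(0.6870+0.4180) + (1/5)(1.0000+0.6870)
  = 0.0044 + 0.0392 + 0.1184 + 0.2210 + 0.3374 = 0.7204
G = 1 − 0.7204 = 0.2796

0.280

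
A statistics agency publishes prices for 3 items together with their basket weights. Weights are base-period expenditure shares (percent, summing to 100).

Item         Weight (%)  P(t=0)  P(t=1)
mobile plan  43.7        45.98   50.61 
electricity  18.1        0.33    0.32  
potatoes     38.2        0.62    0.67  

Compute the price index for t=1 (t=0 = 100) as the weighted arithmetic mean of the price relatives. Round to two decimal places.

mobile plan: 43.7 × (50.61/45.98) = 43.7 × 1.100696 = 48.1004
electricity: 18.1 × (0.32/0.33) = 18.1 × 0.969697 = 17.5515
potatoes: 38.2 × (0.67/0.62) = 38.2 × 1.080645 = 41.2806
Index = Σ wᵢ·(p₁ᵢ/p₀ᵢ) = 48.1004 + 17.5515 + 41.2806 = 106.9326

106.93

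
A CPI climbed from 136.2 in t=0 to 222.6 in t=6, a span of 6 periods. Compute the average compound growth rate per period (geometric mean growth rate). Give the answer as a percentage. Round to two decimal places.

8.53%

Growth factor = (222.6/136.2)^(1/6) = (1.634361)^(1/6) = 1.085321
Growth rate = 1.085321 − 1 = 0.085321 = 8.5321%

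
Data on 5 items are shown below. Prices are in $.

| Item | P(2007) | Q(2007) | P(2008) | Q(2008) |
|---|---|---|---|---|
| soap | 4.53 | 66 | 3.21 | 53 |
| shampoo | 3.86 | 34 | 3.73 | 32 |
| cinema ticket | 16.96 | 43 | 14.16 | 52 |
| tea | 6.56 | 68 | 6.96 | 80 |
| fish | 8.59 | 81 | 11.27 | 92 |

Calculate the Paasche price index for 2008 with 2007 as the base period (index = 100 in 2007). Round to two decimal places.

Paasche price index uses current-period quantities as weights.
ΣP(2008)·Q(2008) = 3.21×53 + 3.73×32 + 14.16×52 + 6.96×80 + 11.27×92 = 170.13 + 119.36 + 736.32 + 556.8 + 1036.84 = 2619.45
ΣP(2007)·Q(2008) = 4.53×53 + 3.86×32 + 16.96×52 + 6.56×80 + 8.59×92 = 240.09 + 123.52 + 881.92 + 524.8 + 790.28 = 2560.61
Index = 2619.45 / 2560.61 × 100 = 102.2979

102.30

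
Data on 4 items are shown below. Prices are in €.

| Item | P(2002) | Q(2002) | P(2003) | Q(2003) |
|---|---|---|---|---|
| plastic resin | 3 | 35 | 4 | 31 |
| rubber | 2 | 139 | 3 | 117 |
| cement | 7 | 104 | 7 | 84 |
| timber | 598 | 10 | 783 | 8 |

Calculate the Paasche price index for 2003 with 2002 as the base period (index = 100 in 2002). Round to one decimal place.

128.6

Paasche price index uses current-period quantities as weights.
ΣP(2003)·Q(2003) = 4×31 + 3×117 + 7×84 + 783×8 = 124 + 351 + 588 + 6264 = 7327
ΣP(2002)·Q(2003) = 3×31 + 2×117 + 7×84 + 598×8 = 93 + 234 + 588 + 4784 = 5699
Index = 7327 / 5699 × 100 = 128.5664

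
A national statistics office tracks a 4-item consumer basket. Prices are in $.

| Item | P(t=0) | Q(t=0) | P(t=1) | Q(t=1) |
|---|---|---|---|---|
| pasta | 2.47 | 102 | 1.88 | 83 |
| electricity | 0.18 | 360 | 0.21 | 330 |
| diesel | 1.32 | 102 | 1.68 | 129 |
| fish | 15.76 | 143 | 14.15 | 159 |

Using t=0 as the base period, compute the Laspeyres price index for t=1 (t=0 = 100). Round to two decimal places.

91.02

Laspeyres price index uses base-period quantities as weights.
ΣP(t=1)·Q(t=0) = 1.88×102 + 0.21×360 + 1.68×102 + 14.15×143 = 191.76 + 75.6 + 171.36 + 2023.45 = 2462.17
ΣP(t=0)·Q(t=0) = 2.47×102 + 0.18×360 + 1.32×102 + 15.76×143 = 251.94 + 64.8 + 134.64 + 2253.68 = 2705.06
Index = 2462.17 / 2705.06 × 100 = 91.0209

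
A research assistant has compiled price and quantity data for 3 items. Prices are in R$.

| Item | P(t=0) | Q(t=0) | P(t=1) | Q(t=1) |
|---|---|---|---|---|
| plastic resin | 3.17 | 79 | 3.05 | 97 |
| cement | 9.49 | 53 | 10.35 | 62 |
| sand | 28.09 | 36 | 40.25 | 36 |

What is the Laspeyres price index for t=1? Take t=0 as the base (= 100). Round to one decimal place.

126.9

Laspeyres price index uses base-period quantities as weights.
ΣP(t=1)·Q(t=0) = 3.05×79 + 10.35×53 + 40.25×36 = 240.95 + 548.55 + 1449 = 2238.5
ΣP(t=0)·Q(t=0) = 3.17×79 + 9.49×53 + 28.09×36 = 250.43 + 502.97 + 1011.24 = 1764.64
Index = 2238.5 / 1764.64 × 100 = 126.8531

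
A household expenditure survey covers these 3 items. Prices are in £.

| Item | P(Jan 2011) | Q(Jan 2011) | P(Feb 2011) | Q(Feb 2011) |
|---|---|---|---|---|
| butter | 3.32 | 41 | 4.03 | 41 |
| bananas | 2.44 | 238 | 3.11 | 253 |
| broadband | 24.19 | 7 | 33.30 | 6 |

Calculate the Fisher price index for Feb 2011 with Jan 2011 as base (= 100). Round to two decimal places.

128.33

Laspeyres component (base-period weights):
ΣP(Feb 2011)Q(Jan 2011) = 4.03×41 + 3.11×238 + 33.30×7 = 165.23 + 740.18 + 233.1 = 1138.51
ΣP(Jan 2011)Q(Jan 2011) = 3.32×41 + 2.44×238 + 24.19×7 = 136.12 + 580.72 + 169.33 = 886.17
L = 1138.51 / 886.17 × 100 = 128.4753
Paasche component (current-period weights):
ΣP(Feb 2011)Q(Feb 2011) = 4.03×41 + 3.11×253 + 33.30×6 = 165.23 + 786.83 + 199.8 = 1151.86
ΣP(Jan 2011)Q(Feb 2011) = 3.32×41 + 2.44×253 + 24.19×6 = 136.12 + 617.32 + 145.14 = 898.58
P = 1151.86 / 898.58 × 100 = 128.1867
Fisher = √(L × P) = √(128.4753 × 128.1867) = 128.3309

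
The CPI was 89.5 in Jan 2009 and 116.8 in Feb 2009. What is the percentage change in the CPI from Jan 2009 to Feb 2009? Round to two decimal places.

Change = (116.8 − 89.5) / 89.5 × 100
       = 27.3 / 89.5 × 100 = 30.5028%

30.50%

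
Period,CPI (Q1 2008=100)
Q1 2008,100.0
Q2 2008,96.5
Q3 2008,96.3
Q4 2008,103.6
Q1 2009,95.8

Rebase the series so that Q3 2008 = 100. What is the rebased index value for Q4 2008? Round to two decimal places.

107.58

Rebased(Q4 2008) = 103.6 / 96.3 × 100 = 107.5805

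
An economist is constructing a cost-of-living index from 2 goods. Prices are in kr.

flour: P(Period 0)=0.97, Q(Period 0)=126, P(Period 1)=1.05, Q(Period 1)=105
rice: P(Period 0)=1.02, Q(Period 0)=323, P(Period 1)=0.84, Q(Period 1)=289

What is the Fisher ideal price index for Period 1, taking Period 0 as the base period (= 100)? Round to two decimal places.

89.18

Laspeyres component (base-period weights):
ΣP(Period 1)Q(Period 0) = 1.05×126 + 0.84×323 = 132.3 + 271.32 = 403.62
ΣP(Period 0)Q(Period 0) = 0.97×126 + 1.02×323 = 122.22 + 329.46 = 451.68
L = 403.62 / 451.68 × 100 = 89.3597
Paasche component (current-period weights):
ΣP(Period 1)Q(Period 1) = 1.05×105 + 0.84×289 = 110.25 + 242.76 = 353.01
ΣP(Period 0)Q(Period 1) = 0.97×105 + 1.02×289 = 101.85 + 294.78 = 396.63
P = 353.01 / 396.63 × 100 = 89.0023
Fisher = √(L × P) = √(89.3597 × 89.0023) = 89.1809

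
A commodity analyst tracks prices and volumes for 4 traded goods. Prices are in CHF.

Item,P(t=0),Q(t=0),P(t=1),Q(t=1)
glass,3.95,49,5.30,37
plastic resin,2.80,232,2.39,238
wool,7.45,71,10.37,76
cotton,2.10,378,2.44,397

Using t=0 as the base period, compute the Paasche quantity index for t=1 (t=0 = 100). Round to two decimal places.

Paasche quantity index uses current-period prices as weights.
ΣP(t=1)·Q(t=1) = 5.30×37 + 2.39×238 + 10.37×76 + 2.44×397 = 196.1 + 568.82 + 788.12 + 968.68 = 2521.72
ΣP(t=1)·Q(t=0) = 5.30×49 + 2.39×232 + 10.37×71 + 2.44×378 = 259.7 + 554.48 + 736.27 + 922.32 = 2472.77
Index = 2521.72 / 2472.77 × 100 = 101.9796

101.98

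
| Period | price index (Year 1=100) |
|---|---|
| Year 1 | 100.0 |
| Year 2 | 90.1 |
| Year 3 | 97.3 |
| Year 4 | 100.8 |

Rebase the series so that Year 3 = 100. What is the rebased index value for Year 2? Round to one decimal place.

92.6

Rebased(Year 2) = 90.1 / 97.3 × 100 = 92.6002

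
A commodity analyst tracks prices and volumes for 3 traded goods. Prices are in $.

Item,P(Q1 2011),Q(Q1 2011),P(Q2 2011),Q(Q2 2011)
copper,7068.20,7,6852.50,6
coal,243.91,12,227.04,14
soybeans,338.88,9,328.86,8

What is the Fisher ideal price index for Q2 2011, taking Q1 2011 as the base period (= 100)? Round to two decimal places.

96.72

Laspeyres component (base-period weights):
ΣP(Q2 2011)Q(Q1 2011) = 6852.50×7 + 227.04×12 + 328.86×9 = 47967.5 + 2724.48 + 2959.74 = 53651.72
ΣP(Q1 2011)Q(Q1 2011) = 7068.20×7 + 243.91×12 + 338.88×9 = 49477.4 + 2926.92 + 3049.92 = 55454.24
L = 53651.72 / 55454.24 × 100 = 96.7495
Paasche component (current-period weights):
ΣP(Q2 2011)Q(Q2 2011) = 6852.50×6 + 227.04×14 + 328.86×8 = 41115 + 3178.56 + 2630.88 = 46924.44
ΣP(Q1 2011)Q(Q2 2011) = 7068.20×6 + 243.91×14 + 338.88×8 = 42409.2 + 3414.74 + 2711.04 = 48534.98
P = 46924.44 / 48534.98 × 100 = 96.6817
Fisher = √(L × P) = √(96.7495 × 96.6817) = 96.7156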